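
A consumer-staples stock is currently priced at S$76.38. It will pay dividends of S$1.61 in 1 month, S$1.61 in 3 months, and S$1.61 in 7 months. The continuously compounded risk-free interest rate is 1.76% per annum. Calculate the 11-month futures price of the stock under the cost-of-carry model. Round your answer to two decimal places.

S$72.74

PV(dividends) I = 1.61·e^(−0.0176·1/12) + 1.61·e^(−0.0176·3/12) + 1.61·e^(−0.0176·7/12)
I = 1.6076 + 1.6029 + 1.5936 = 4.8041
F = (S − I)·e^(rT) = (76.38 − 4.8041) · e^(0.0176·11/12)
= 71.5759 · e^0.016133 = 71.5759 × 1.016264 = S$72.74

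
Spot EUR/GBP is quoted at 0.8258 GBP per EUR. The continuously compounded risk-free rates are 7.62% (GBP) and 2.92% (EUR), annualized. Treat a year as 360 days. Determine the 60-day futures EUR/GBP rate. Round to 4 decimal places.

0.8323

F = S·e^((r_GBP − r_EUR)T) = 0.8258 · e^((0.0762 − 0.0292) × 60/360)
= 0.8258 · e^0.007833 = 0.8258 × 1.007864
F = 0.8323 GBP per EUR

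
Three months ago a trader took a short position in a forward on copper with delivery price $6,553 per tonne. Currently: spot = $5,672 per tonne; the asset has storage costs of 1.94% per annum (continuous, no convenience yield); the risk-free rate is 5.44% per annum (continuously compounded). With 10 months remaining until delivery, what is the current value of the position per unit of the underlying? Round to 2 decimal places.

$498.12 per tonne

Current fair forward for the remaining 10 months: F = S·e^((r + u)·T), (r + u) = 0.0544 + 0.0194 = 0.0738
F = 5672 · e^(0.0738 × 10/12) = 5672 × 1.06343050 = 6031.7778
Value of long forward = (F − K)·e^(−rT) = (6031.7778 − 6553) · e^(−0.0544·10/12)
= -521.2222 × 0.95567887 = -498.12
Short position value = −(long value) = $498.12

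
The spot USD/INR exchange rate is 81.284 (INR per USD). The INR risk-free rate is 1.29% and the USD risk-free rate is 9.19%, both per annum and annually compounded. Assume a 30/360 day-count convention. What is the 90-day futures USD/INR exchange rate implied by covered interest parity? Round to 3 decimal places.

By covered interest parity, F = S · (1+r_INR)^T / (1+r_USD)^T
= 81.284 × 1.003210 / 1.022223 = 81.284 × 0.981400
F = 79.772 INR per USD

79.772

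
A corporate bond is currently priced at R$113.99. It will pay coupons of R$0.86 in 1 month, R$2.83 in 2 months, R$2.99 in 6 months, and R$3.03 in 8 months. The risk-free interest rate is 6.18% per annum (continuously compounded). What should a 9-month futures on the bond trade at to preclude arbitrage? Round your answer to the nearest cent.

R$109.49

PV(coupons) I = 0.86·e^(−0.0618·1/12) + 2.83·e^(−0.0618·2/12) + 2.99·e^(−0.0618·6/12) + 3.03·e^(−0.0618·8/12)
I = 0.8556 + 2.8010 + 2.8990 + 2.9077 = 9.4633
F = (S − I)·e^(rT) = (113.99 − 9.4633) · e^(0.0618·9/12)
= 104.5267 · e^0.046350 = 104.5267 × 1.047441 = R$109.49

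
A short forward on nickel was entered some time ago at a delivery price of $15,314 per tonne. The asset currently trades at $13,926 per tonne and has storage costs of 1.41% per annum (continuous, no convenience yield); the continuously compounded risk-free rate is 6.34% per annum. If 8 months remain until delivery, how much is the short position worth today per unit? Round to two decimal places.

Current fair forward for the remaining 8 months: F = S·e^((r + u)·T), (r + u) = 0.0634 + 0.0141 = 0.0775
F = 13926 · e^(0.0775 × 8/12) = 13926 × 1.05302468 = 14664.4217
Value of long forward = (F − K)·e^(−rT) = (14664.4217 − 15314) · e^(−0.0634·8/12)
= -649.5783 × 0.95861412 = -622.69
Short position value = −(long value) = $622.69

$622.69 per tonne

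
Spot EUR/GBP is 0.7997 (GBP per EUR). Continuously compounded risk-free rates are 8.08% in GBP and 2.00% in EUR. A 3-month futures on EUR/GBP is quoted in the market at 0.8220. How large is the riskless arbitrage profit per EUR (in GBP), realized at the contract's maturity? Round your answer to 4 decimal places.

Fair futures: F* = S·e^(carry·T), with carry = (r_GBP − r_EUR) = 0.0808 − 0.0200 = 0.0608
F* = 0.7997 · e^(0.0608 × 3/12) = 0.7997 · e^0.015200 = 0.7997 × 1.015316 = 0.8119
Market 0.8220 > fair 0.8119: forward overpriced → cash-and-carry (buy spot, short the forward).
At maturity, profit = |F_mkt − F*| = |0.8220 − 0.8119| = 0.0101 per EUR (in GBP)

0.0101 per EUR (in GBP)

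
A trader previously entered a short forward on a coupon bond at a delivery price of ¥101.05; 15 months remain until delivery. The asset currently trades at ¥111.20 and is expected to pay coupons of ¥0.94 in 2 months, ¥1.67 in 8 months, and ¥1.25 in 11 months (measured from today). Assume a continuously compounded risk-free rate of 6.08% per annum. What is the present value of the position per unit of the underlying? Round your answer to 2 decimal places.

-¥13.83

PV(remaining coupons) I = 0.94·e^(−0.0608·2/12) + 1.67·e^(−0.0608·8/12) + 1.25·e^(−0.0608·11/12) = 3.7164
Current forward F = (S − I)·e^(rT) = (111.20 − 3.7164)·e^(0.0608·15/12) = 107.4836 × 1.078963 = 115.9708
Value (long) = (F − K)·e^(−rT) = (115.9708 − 101.05) × 0.926816 = 13.8288
Short position value = −(long value) = -¥13.83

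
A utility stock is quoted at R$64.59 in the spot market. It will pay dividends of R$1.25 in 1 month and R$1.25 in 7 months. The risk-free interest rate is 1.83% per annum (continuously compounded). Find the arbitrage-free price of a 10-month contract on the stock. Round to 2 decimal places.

PV(dividends) I = 1.25·e^(−0.0183·1/12) + 1.25·e^(−0.0183·7/12)
I = 1.2481 + 1.2367 = 2.4848
F = (S − I)·e^(rT) = (64.59 − 2.4848) · e^(0.0183·10/12)
= 62.1052 · e^0.015250 = 62.1052 × 1.015367 = R$63.06

R$63.06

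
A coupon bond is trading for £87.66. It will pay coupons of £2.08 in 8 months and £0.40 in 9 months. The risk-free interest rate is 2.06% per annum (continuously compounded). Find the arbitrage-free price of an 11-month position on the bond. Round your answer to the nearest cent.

£86.84

PV(coupons) I = 2.08·e^(−0.0206·8/12) + 0.40·e^(−0.0206·9/12)
I = 2.0516 + 0.3939 = 2.4455
F = (S − I)·e^(rT) = (87.66 − 2.4455) · e^(0.0206·11/12)
= 85.2145 · e^0.018883 = 85.2145 × 1.019062 = £86.84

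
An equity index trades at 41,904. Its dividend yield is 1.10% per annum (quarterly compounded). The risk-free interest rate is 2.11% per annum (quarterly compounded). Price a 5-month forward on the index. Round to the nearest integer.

F = S · (1+r/4)^(4T) / (1+q/4)^(4T)
= 41904 × 1.008807 / 1.004588 = 41904 × 1.004200
F = 42,080

42,080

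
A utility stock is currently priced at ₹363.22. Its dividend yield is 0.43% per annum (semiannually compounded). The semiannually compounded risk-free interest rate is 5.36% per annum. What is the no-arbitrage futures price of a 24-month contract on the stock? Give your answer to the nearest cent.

₹400.30

F = S · (1+r/2)^(2T) / (1+q/2)^(2T)
= 363.22 × 1.111587 / 1.008628 = 363.22 × 1.102078
F = ₹400.30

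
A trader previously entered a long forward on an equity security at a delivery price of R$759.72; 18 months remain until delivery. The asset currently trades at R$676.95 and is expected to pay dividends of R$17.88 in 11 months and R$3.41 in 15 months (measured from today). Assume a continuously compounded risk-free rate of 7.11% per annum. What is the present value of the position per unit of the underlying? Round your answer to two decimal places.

PV(remaining dividends) I = 17.88·e^(−0.0711·11/12) + 3.41·e^(−0.0711·15/12) = 19.8718
Current forward F = (S − I)·e^(rT) = (676.95 − 19.8718)·e^(0.0711·18/12) = 657.0782 × 1.112545 = 731.0291
Value (long) = (F − K)·e^(−rT) = (731.0291 − 759.72) × 0.898840 = -25.7885
Value = -R$25.79

-R$25.79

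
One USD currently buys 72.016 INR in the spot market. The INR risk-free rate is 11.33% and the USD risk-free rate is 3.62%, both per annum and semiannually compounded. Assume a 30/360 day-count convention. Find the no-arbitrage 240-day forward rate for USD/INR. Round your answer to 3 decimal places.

75.675

By covered interest parity, F = S · (1+r_INR/2)^(2T) / (1+r_USD/2)^(2T)
= 72.016 × 1.076238 / 1.024206 = 72.016 × 1.050802
F = 75.675 INR per USD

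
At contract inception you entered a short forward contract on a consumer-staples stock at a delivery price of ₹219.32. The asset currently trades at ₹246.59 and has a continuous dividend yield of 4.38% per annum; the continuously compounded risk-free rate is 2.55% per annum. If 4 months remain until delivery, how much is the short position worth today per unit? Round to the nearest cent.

Current fair forward for the remaining 4 months: F = S·e^((r − q)·T), (r − q) = 0.0255 − 0.0438 = -0.0183
F = 246.59 · e^(-0.0183 × 4/12) = 246.59 × 0.993919 = 245.0905
Value of long forward = (F − K)·e^(−rT) = (245.0905 − 219.32) · e^(−0.0255·4/12)
= 25.7705 × 0.991536 = 25.55
Short position value = −(long value) = -₹25.55

-₹25.55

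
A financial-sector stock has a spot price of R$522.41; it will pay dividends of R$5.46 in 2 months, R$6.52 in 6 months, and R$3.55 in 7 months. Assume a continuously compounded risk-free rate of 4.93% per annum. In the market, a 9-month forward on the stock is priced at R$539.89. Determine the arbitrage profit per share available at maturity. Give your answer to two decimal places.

PV(dividends) I = 5.46·e^(−0.0493·2/12) + 6.52·e^(−0.0493·6/12) + 3.55·e^(−0.0493·7/12) = 15.2259
Fair forward F* = (S − I)·e^(rT) = (522.41 − 15.2259)·e^0.036975 = 507.1841 × 1.037667 = 526.2882
Market R$539.89 > fair 526.2882: forward overpriced → cash-and-carry (borrow at r, buy the stock and collect the dividends, short the forward).
Profit at T = |F_mkt − F*| = |539.89 − 526.2882| = R$13.60 per share

R$13.60 per share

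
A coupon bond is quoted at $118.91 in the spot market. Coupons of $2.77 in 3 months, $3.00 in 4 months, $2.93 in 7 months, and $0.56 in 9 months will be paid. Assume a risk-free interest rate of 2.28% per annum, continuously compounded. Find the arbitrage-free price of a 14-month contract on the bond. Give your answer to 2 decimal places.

PV(coupons) I = 2.77·e^(−0.0228·3/12) + 3.00·e^(−0.0228·4/12) + 2.93·e^(−0.0228·7/12) + 0.56·e^(−0.0228·9/12)
I = 2.7543 + 2.9773 + 2.8913 + 0.5505 = 9.1734
F = (S − I)·e^(rT) = (118.91 − 9.1734) · e^(0.0228·14/12)
= 109.7366 · e^0.026600 = 109.7366 × 1.026957 = $112.69

$112.69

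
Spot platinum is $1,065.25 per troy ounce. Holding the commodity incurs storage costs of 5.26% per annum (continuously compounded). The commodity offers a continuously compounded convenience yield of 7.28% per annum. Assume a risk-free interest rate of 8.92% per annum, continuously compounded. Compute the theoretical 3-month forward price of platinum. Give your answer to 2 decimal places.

Net carry = r + u − y = 0.0892 + 0.0526 − 0.0728 = 0.0690
F = S·e^((r+u−y)T) = 1065.25 · e^(0.0690 × 3/12) = 1065.25 · e^0.01725000
= 1065.25 × 1.01739964 = $1,083.78 per troy ounce

$1,083.78 per troy ounce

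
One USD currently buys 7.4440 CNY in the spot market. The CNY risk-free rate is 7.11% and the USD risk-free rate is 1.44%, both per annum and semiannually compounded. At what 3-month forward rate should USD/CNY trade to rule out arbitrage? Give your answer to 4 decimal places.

By covered interest parity, F = S · (1+r_CNY/2)^(2T) / (1+r_USD/2)^(2T)
= 7.4440 × 1.017620 / 1.003594 = 7.4440 × 1.013976
F = 7.5480 CNY per USD

7.5480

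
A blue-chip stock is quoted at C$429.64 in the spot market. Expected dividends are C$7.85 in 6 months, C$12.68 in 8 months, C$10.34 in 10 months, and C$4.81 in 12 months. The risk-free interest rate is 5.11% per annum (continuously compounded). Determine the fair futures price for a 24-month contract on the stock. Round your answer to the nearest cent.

C$437.78

PV(dividends) I = 7.85·e^(−0.0511·6/12) + 12.68·e^(−0.0511·8/12) + 10.34·e^(−0.0511·10/12) + 4.81·e^(−0.0511·12/12)
I = 7.6520 + 12.2553 + 9.9089 + 4.5704 = 34.3866
F = (S − I)·e^(rT) = (429.64 − 34.3866) · e^(0.0511·24/12)
= 395.2534 · e^0.102200 = 395.2534 × 1.107605 = C$437.78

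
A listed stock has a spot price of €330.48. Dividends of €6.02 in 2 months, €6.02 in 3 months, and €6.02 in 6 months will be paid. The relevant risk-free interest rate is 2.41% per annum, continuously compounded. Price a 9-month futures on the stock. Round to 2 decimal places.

€318.25

PV(dividends) I = 6.02·e^(−0.0241·2/12) + 6.02·e^(−0.0241·3/12) + 6.02·e^(−0.0241·6/12)
I = 5.9959 + 5.9838 + 5.9479 = 17.9276
F = (S − I)·e^(rT) = (330.48 − 17.9276) · e^(0.0241·9/12)
= 312.5524 · e^0.018075 = 312.5524 × 1.018239 = €318.25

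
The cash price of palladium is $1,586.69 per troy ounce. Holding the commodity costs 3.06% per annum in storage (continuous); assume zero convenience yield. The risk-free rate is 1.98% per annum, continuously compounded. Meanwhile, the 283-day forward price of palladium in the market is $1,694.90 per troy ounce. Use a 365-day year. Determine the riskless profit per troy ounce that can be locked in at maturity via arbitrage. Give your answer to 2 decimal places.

Fair forward: F* = S·e^(carry·T), with carry = (r + u) = 0.0198 + 0.0306 = 0.0504
F* = 1586.69 · e^(0.0504 × 283/365) = 1586.69 · e^0.03907726 = 1586.69 × 1.03985082 = $1649.9209
Market $1694.90 > fair $1649.9209: forward overpriced → cash-and-carry (buy spot, short the forward).
At maturity, profit = |F_mkt − F*| = |1694.90 − 1649.9209| = $44.98 per troy ounce

$44.98 per troy ounce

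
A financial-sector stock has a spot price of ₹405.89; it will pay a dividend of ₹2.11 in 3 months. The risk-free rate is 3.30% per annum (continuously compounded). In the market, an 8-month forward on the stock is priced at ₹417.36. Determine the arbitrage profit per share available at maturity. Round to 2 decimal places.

₹4.58 per share

PV(dividends) I = 2.11·e^(−0.0330·3/12) = 2.0927
Fair forward F* = (S − I)·e^(rT) = (405.89 − 2.0927)·e^0.022000 = 403.7973 × 1.022244 = 412.7794
Market ₹417.36 > fair 412.7794: forward overpriced → cash-and-carry (borrow at r, buy the stock and collect the dividends, short the forward).
Profit at T = |F_mkt − F*| = |417.36 − 412.7794| = ₹4.58 per share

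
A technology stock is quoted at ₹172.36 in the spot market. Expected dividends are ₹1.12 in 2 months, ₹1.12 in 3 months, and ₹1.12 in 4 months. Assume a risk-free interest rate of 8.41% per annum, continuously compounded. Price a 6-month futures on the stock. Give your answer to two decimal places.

₹176.33

PV(dividends) I = 1.12·e^(−0.0841·2/12) + 1.12·e^(−0.0841·3/12) + 1.12·e^(−0.0841·4/12)
I = 1.1044 + 1.0967 + 1.0890 = 3.2901
F = (S − I)·e^(rT) = (172.36 − 3.2901) · e^(0.0841·6/12)
= 169.0699 · e^0.042050 = 169.0699 × 1.042947 = ₹176.33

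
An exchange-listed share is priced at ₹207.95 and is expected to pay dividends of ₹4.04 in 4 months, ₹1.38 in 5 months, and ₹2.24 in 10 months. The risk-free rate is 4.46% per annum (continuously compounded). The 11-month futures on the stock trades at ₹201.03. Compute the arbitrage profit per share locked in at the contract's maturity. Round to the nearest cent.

₹7.79 per share

PV(dividends) I = 4.04·e^(−0.0446·4/12) + 1.38·e^(−0.0446·5/12) + 2.24·e^(−0.0446·10/12) = 7.4932
Fair futures F* = (S − I)·e^(rT) = (207.95 − 7.4932)·e^0.040883 = 200.4568 × 1.041730 = 208.8219
Market ₹201.03 < fair 208.8219: forward underpriced → reverse cash-and-carry (short the stock, invest proceeds at r, pay the dividends, go long the forward).
Profit at T = |F_mkt − F*| = |201.03 − 208.8219| = ₹7.79 per share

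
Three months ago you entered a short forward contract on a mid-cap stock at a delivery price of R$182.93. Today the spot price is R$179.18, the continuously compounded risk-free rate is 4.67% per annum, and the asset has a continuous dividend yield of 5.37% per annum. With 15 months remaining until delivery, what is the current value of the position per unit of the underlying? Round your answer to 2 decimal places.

Current fair forward for the remaining 15 months: F = S·e^((r − q)·T), (r − q) = 0.0467 − 0.0537 = -0.0070
F = 179.18 · e^(-0.0070 × 15/12) = 179.18 × 0.991288 = 177.6190
Value of long forward = (F − K)·e^(−rT) = (177.6190 − 182.93) · e^(−0.0467·15/12)
= -5.3110 × 0.943296 = -5.01
Short position value = −(long value) = R$5.01

R$5.01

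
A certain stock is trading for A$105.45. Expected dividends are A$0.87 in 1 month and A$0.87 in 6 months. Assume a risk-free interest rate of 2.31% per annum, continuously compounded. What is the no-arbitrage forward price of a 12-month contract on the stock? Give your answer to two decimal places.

PV(dividends) I = 0.87·e^(−0.0231·1/12) + 0.87·e^(−0.0231·6/12)
I = 0.8683 + 0.8600 = 1.7283
F = (S − I)·e^(rT) = (105.45 − 1.7283) · e^(0.0231·12/12)
= 103.7217 · e^0.023100 = 103.7217 × 1.023369 = A$106.15

A$106.15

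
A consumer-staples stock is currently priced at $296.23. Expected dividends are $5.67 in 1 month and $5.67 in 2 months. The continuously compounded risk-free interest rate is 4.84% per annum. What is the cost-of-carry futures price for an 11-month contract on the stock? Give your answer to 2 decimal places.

$297.89

PV(dividends) I = 5.67·e^(−0.0484·1/12) + 5.67·e^(−0.0484·2/12)
I = 5.6472 + 5.6244 = 11.2716
F = (S − I)·e^(rT) = (296.23 − 11.2716) · e^(0.0484·11/12)
= 284.9584 · e^0.044367 = 284.9584 × 1.045366 = $297.89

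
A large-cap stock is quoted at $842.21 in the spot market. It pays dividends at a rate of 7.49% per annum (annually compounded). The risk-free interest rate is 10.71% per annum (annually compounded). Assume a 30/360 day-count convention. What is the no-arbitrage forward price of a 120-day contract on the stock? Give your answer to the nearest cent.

F = S · (1+r)^T / (1+q)^T
= 842.21 × 1.034496 / 1.024368 = 842.21 × 1.009887
F = $850.54

$850.54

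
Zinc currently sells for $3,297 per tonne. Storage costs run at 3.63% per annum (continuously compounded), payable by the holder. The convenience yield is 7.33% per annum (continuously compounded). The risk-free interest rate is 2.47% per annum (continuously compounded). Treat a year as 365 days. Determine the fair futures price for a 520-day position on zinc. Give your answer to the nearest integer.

$3,240 per tonne

Net carry = r + u − y = 0.0247 + 0.0363 − 0.0733 = -0.0123
F = S·e^((r+u−y)T) = 3297 · e^(-0.0123 × 520/365) = 3297 · e^-0.017523
= 3297 × 0.982630 = $3,240 per tonne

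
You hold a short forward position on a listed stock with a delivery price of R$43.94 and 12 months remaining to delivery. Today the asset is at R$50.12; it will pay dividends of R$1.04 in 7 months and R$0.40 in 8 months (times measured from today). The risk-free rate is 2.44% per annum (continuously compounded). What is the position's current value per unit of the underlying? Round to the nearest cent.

PV(remaining dividends) I = 1.04·e^(−0.0244·7/12) + 0.40·e^(−0.0244·8/12) = 1.4188
Current forward F = (S − I)·e^(rT) = (50.12 − 1.4188)·e^(0.0244·12/12) = 48.7012 × 1.024700 = 49.9041
Value (long) = (F − K)·e^(−rT) = (49.9041 − 43.94) × 0.975895 = 5.8203
Short position value = −(long value) = -R$5.82

-R$5.82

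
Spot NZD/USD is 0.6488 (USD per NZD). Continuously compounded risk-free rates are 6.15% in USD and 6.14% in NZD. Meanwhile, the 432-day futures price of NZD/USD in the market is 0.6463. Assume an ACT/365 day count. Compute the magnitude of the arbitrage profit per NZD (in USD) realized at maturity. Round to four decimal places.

Fair futures: F* = S·e^(carry·T), with carry = (r_USD − r_NZD) = 0.0615 − 0.0614 = 0.0001
F* = 0.6488 · e^(0.0001 × 432/365) = 0.6488 · e^0.000118 = 0.6488 × 1.000118 = 0.6489
Market 0.6463 < fair 0.6489: forward underpriced → reverse cash-and-carry (short spot, go long the forward).
At maturity, profit = |F_mkt − F*| = |0.6463 − 0.6489| = 0.0026 per NZD (in USD)

0.0026 per NZD (in USD)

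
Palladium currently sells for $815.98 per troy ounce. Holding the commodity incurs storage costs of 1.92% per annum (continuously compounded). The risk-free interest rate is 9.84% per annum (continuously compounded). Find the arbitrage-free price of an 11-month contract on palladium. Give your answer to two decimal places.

Net carry = r + u − y = 0.0984 + 0.0192 − 0.0000 = 0.1176
F = S·e^((r+u−y)T) = 815.98 · e^(0.1176 × 11/12) = 815.98 · e^0.107800
= 815.98 × 1.113825 = $908.86 per troy ounce

$908.86 per troy ounce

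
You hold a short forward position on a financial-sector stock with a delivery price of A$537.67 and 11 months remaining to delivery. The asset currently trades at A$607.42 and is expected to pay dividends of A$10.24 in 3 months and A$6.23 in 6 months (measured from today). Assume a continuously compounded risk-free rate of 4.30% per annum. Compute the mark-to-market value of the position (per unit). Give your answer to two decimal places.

-A$74.30

PV(remaining dividends) I = 10.24·e^(−0.0430·3/12) + 6.23·e^(−0.0430·6/12) = 16.2280
Current forward F = (S − I)·e^(rT) = (607.42 − 16.2280)·e^(0.0430·11/12) = 591.1920 × 1.040204 = 614.9603
Value (long) = (F − K)·e^(−rT) = (614.9603 − 537.67) × 0.961350 = 74.3030
Short position value = −(long value) = -A$74.30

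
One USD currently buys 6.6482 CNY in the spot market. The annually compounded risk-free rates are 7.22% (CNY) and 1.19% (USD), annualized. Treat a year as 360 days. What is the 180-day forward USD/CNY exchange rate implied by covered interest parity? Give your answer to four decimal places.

6.8434

By covered interest parity, F = S · (1+r_CNY)^T / (1+r_USD)^T
= 6.6482 × 1.035471 / 1.005932 = 6.6482 × 1.029365
F = 6.8434 CNY per USD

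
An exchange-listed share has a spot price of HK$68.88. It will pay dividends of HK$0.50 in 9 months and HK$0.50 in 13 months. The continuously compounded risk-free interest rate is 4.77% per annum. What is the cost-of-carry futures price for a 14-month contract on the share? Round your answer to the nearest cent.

HK$71.81

PV(dividends) I = 0.50·e^(−0.0477·9/12) + 0.50·e^(−0.0477·13/12)
I = 0.4824 + 0.4748 = 0.9572
F = (S − I)·e^(rT) = (68.88 − 0.9572) · e^(0.0477·14/12)
= 67.9228 · e^0.055650 = 67.9228 × 1.057228 = HK$71.81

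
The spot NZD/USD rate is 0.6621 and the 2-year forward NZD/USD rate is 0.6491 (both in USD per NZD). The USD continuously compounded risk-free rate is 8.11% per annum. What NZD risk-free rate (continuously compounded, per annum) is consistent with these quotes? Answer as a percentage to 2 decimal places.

F = S·e^((r_USD − r_NZD)T) ⇒ r_NZD = r_USD − ln(F/S)/T
ln(0.6491/0.6621) = -0.019830; /(2) = -0.009915
r_NZD = 0.0811 + 0.009915 = 0.091015
r_NZD = 9.10%

9.10%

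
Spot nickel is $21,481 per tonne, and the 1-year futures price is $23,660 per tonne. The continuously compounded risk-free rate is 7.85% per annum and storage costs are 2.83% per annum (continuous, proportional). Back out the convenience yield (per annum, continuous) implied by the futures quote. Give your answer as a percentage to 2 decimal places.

F = S·e^((r+u−y)T) ⇒ (r+u−y) = ln(F/S)/T
ln(23660/21481) = 0.096617; /T ⇒ 0.096617
y = r + u − ln(F/S)/T = 0.0785 + 0.0283 − 0.096617 = 0.010183
y = 1.02%

1.02%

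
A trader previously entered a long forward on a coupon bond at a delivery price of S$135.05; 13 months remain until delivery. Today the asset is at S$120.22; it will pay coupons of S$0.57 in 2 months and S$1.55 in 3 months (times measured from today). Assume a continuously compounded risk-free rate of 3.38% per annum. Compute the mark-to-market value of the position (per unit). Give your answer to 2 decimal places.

-S$12.08

PV(remaining coupons) I = 0.57·e^(−0.0338·2/12) + 1.55·e^(−0.0338·3/12) = 2.1038
Current forward F = (S − I)·e^(rT) = (120.22 − 2.1038)·e^(0.0338·13/12) = 118.1162 × 1.037295 = 122.5213
Value (long) = (F − K)·e^(−rT) = (122.5213 − 135.05) × 0.964046 = -12.0782
Value = -S$12.08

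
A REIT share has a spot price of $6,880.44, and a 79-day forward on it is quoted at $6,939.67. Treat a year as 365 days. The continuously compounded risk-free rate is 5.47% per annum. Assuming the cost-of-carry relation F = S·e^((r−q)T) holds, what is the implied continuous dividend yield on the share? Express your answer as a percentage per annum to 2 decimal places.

1.51%

From F = S·e^((r−q)T): (r − q) = ln(F/S)/T
ln(6939.67/6880.44) = ln(1.008608) = 0.008571
(r − q) = 0.008571 / (79/365) = 0.039600
q = r − ln(F/S)/T = 0.0547 − 0.039600 = 0.015100
q = 1.51%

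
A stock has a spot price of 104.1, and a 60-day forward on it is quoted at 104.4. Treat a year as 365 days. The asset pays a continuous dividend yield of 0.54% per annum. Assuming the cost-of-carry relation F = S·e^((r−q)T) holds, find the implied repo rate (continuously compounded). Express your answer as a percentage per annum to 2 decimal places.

From F = S·e^((r−q)T): (r − q) = ln(F/S)/T
ln(104.4/104.1) = ln(1.002882) = 0.002878
(r − q) = 0.002878 / (60/365) = 0.017508
r = ln(F/S)/T + q = 0.017508 + 0.0054 = 0.022908
r = 2.29%

2.29%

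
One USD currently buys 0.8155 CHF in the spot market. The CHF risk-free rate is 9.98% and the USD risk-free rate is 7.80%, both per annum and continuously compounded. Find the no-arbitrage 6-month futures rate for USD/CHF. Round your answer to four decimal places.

F = S·e^((r_CHF − r_USD)T) = 0.8155 · e^((0.0998 − 0.0780) × 6/12)
= 0.8155 · e^0.010900 = 0.8155 × 1.010960
F = 0.8244 CHF per USD

0.8244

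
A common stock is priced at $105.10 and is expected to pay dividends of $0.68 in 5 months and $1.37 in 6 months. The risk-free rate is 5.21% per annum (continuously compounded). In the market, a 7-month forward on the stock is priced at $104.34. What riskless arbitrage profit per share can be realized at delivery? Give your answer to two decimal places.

PV(dividends) I = 0.68·e^(−0.0521·5/12) + 1.37·e^(−0.0521·6/12) = 2.0002
Fair forward F* = (S − I)·e^(rT) = (105.10 − 2.0002)·e^0.030392 = 103.0998 × 1.030859 = 106.2814
Market $104.34 < fair 106.2814: forward underpriced → reverse cash-and-carry (short the stock, invest proceeds at r, pay the dividends, go long the forward).
Profit at T = |F_mkt − F*| = |104.34 − 106.2814| = $1.94 per share

$1.94 per share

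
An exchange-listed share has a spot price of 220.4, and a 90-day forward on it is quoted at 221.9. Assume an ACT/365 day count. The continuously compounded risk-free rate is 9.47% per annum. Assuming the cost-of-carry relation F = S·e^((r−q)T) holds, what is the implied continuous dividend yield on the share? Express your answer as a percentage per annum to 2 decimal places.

From F = S·e^((r−q)T): (r − q) = ln(F/S)/T
ln(221.9/220.4) = ln(1.006806) = 0.006783
(r − q) = 0.006783 / (90/365) = 0.027509
q = r − ln(F/S)/T = 0.0947 − 0.027509 = 0.067191
q = 6.72%

6.72%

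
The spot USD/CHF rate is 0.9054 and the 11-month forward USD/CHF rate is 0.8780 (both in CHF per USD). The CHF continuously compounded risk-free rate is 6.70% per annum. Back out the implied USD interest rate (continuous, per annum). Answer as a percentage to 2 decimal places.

10.05%

F = S·e^((r_CHF − r_USD)T) ⇒ r_USD = r_CHF − ln(F/S)/T
ln(0.8780/0.9054) = -0.030730; /(11/12) = -0.033524
r_USD = 0.0670 + 0.033524 = 0.100524
r_USD = 10.05%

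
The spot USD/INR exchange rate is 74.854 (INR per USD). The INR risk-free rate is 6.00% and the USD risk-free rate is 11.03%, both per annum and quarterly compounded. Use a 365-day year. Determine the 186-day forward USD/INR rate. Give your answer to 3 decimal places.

72.999

By covered interest parity, F = S · (1+r_INR/4)^(4T) / (1+r_USD/4)^(4T)
= 74.854 × 1.030813 / 1.057013 = 74.854 × 0.975213
F = 72.999 INR per USD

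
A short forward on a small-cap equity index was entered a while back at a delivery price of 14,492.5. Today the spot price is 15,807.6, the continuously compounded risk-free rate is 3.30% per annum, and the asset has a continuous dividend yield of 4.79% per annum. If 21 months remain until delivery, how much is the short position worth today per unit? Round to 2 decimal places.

Current fair forward for the remaining 21 months: F = S·e^((r − q)·T), (r − q) = 0.0330 − 0.0479 = -0.0149
F = 15807.6 · e^(-0.0149 × 21/12) = 15807.6 × 0.97426202 = 15400.7443
Value of long forward = (F − K)·e^(−rT) = (15400.7443 − 14492.5) · e^(−0.0330·21/12)
= 908.2443 × 0.94388589 = 857.28
Short position value = −(long value) = -857.28

-857.28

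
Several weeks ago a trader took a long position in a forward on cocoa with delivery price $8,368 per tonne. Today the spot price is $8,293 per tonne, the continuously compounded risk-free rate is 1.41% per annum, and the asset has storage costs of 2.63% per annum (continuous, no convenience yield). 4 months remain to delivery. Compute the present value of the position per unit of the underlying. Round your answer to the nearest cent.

Current fair forward for the remaining 4 months: F = S·e^((r + u)·T), (r + u) = 0.0141 + 0.0263 = 0.0404
F = 8293 · e^(0.0404 × 4/12) = 8293 × 1.01355775 = 8405.4344
Value of long forward = (F − K)·e^(−rT) = (8405.4344 − 8368) · e^(−0.0141·4/12)
= 37.4344 × 0.99531103 = 37.26

$37.26 per tonne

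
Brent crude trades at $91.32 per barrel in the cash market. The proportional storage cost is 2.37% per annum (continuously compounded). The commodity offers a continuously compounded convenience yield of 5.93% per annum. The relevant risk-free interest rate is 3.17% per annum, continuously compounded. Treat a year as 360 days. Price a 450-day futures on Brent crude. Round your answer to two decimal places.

Net carry = r + u − y = 0.0317 + 0.0237 − 0.0593 = -0.0039
F = S·e^((r+u−y)T) = 91.32 · e^(-0.0039 × 450/360) = 91.32 · e^-0.004875
= 91.32 × 0.995137 = $90.88 per barrel

$90.88 per barrel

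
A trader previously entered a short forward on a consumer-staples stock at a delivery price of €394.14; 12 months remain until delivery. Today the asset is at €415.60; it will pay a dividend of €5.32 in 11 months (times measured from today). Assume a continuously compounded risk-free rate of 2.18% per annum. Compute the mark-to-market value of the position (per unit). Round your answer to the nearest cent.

PV(remaining dividends) I = 5.32·e^(−0.0218·11/12) = 5.2147
Current forward F = (S − I)·e^(rT) = (415.60 − 5.2147)·e^(0.0218·12/12) = 410.3853 × 1.022039 = 419.4298
Value (long) = (F − K)·e^(−rT) = (419.4298 − 394.14) × 0.978436 = 24.7445
Short position value = −(long value) = -€24.74

-€24.74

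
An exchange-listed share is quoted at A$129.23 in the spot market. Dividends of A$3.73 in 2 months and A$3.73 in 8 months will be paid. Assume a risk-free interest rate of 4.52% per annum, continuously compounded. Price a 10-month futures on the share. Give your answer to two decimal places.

PV(dividends) I = 3.73·e^(−0.0452·2/12) + 3.73·e^(−0.0452·8/12)
I = 3.7020 + 3.6193 = 7.3213
F = (S − I)·e^(rT) = (129.23 − 7.3213) · e^(0.0452·10/12)
= 121.9087 · e^0.037667 = 121.9087 × 1.038385 = A$126.59

A$126.59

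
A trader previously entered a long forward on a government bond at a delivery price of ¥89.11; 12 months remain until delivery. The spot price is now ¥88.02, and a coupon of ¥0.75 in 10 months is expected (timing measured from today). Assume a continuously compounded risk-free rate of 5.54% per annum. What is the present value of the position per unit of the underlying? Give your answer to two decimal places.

¥3.00

PV(remaining coupons) I = 0.75·e^(−0.0554·10/12) = 0.7162
Current forward F = (S − I)·e^(rT) = (88.02 − 0.7162)·e^(0.0554·12/12) = 87.3038 × 1.056963 = 92.2769
Value (long) = (F − K)·e^(−rT) = (92.2769 − 89.11) × 0.946107 = 2.9962
Value = ¥3.00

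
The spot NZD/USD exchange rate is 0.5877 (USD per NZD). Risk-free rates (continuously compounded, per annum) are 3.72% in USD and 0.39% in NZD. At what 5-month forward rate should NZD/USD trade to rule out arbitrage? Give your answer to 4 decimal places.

0.5959

F = S·e^((r_USD − r_NZD)T) = 0.5877 · e^((0.0372 − 0.0039) × 5/12)
= 0.5877 · e^0.013875 = 0.5877 × 1.013972
F = 0.5959 USD per NZD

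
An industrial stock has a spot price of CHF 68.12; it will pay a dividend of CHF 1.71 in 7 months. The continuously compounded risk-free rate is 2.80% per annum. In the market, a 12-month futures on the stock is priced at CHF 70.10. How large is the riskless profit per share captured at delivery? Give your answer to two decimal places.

CHF 1.78 per share

PV(dividends) I = 1.71·e^(−0.0280·7/12) = 1.6823
Fair futures F* = (S − I)·e^(rT) = (68.12 − 1.6823)·e^0.028000 = 66.4377 × 1.028396 = 68.3243
Market CHF 70.10 > fair 68.3243: forward overpriced → cash-and-carry (borrow at r, buy the stock and collect the dividends, short the forward).
Profit at T = |F_mkt − F*| = |70.10 − 68.3243| = CHF 1.78 per share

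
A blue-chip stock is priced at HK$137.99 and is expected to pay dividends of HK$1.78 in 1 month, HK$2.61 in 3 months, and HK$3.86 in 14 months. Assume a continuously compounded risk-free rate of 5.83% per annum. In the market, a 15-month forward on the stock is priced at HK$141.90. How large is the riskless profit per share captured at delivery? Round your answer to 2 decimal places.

PV(dividends) I = 1.78·e^(−0.0583·1/12) + 2.61·e^(−0.0583·3/12) + 3.86·e^(−0.0583·14/12) = 7.9498
Fair forward F* = (S − I)·e^(rT) = (137.99 − 7.9498)·e^0.072875 = 130.0402 × 1.075596 = 139.8707
Market HK$141.90 > fair 139.8707: forward overpriced → cash-and-carry (borrow at r, buy the stock and collect the dividends, short the forward).
Profit at T = |F_mkt − F*| = |141.90 − 139.8707| = HK$2.03 per share

HK$2.03 per share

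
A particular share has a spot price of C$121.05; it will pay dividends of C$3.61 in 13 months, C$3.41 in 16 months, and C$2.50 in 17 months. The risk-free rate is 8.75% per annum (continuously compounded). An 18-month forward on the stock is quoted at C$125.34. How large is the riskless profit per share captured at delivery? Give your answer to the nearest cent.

C$2.97 per share

PV(dividends) I = 3.61·e^(−0.0875·13/12) + 3.41·e^(−0.0875·16/12) + 2.50·e^(−0.0875·17/12) = 8.5266
Fair forward F* = (S − I)·e^(rT) = (121.05 − 8.5266)·e^0.131250 = 112.5234 × 1.140253 = 128.3051
Market C$125.34 < fair 128.3051: forward underpriced → reverse cash-and-carry (short the stock, invest proceeds at r, pay the dividends, go long the forward).
Profit at T = |F_mkt − F*| = |125.34 − 128.3051| = C$2.97 per share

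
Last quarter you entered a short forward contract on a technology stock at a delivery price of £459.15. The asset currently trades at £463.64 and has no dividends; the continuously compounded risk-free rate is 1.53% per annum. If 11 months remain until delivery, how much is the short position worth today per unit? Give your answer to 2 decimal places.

-£10.88

Current fair forward for the remaining 11 months: F = S·e^(r·T), r = 0.0153
F = 463.64 · e^(0.0153 × 11/12) = 463.64 × 1.014124 = 470.1885
Value of long forward = (F − K)·e^(−rT) = (470.1885 − 459.15) · e^(−0.0153·11/12)
= 11.0385 × 0.986073 = 10.88
Short position value = −(long value) = -£10.88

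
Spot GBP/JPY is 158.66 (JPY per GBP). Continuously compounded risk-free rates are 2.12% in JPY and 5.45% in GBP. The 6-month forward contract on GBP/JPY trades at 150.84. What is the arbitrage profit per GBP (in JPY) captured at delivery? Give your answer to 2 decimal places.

Fair forward: F* = S·e^(carry·T), with carry = (r_JPY − r_GBP) = 0.0212 − 0.0545 = -0.0333
F* = 158.66 · e^(-0.0333 × 6/12) = 158.66 · e^-0.016650 = 158.66 × 0.983488 = 156.0402
Market 150.84 < fair 156.0402: forward underpriced → reverse cash-and-carry (short spot, go long the forward).
At maturity, profit = |F_mkt − F*| = |150.84 − 156.0402| = 5.20 per GBP (in JPY)

5.20 per GBP (in JPY)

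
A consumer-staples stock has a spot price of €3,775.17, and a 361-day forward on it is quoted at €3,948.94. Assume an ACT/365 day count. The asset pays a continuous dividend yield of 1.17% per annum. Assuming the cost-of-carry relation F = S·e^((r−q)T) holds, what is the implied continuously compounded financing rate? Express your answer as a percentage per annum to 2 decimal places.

From F = S·e^((r−q)T): (r − q) = ln(F/S)/T
ln(3948.94/3775.17) = ln(1.046030) = 0.045002
(r − q) = 0.045002 / (361/365) = 0.045501
r = ln(F/S)/T + q = 0.045501 + 0.0117 = 0.057201
r = 5.72%

5.72%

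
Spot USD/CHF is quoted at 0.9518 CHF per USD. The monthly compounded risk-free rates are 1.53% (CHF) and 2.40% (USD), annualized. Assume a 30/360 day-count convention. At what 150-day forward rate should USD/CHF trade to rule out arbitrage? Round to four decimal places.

By covered interest parity, F = S · (1+r_CHF/12)^(12T) / (1+r_USD/12)^(12T)
= 0.9518 × 1.006391 / 1.010040 = 0.9518 × 0.996387
F = 0.9484 CHF per USD

0.9484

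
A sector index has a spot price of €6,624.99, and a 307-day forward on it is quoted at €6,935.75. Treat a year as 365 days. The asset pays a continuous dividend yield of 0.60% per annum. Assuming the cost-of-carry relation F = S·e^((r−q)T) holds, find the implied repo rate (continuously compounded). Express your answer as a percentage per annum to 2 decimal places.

6.05%

From F = S·e^((r−q)T): (r − q) = ln(F/S)/T
ln(6935.75/6624.99) = ln(1.046907) = 0.045840
(r − q) = 0.045840 / (307/365) = 0.054500
r = ln(F/S)/T + q = 0.054500 + 0.0060 = 0.060500
r = 6.05%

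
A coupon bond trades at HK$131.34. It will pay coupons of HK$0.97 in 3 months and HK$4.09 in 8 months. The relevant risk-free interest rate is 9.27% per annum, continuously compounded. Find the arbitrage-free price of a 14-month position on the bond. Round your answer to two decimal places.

HK$141.00

PV(coupons) I = 0.97·e^(−0.0927·3/12) + 4.09·e^(−0.0927·8/12)
I = 0.9478 + 3.8449 = 4.7927
F = (S − I)·e^(rT) = (131.34 − 4.7927) · e^(0.0927·14/12)
= 126.5473 · e^0.108150 = 126.5473 × 1.114215 = HK$141.00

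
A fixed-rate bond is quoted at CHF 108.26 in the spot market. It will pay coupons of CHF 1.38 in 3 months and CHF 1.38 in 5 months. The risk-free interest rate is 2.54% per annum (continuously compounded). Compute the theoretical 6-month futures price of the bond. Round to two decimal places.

PV(coupons) I = 1.38·e^(−0.0254·3/12) + 1.38·e^(−0.0254·5/12)
I = 1.3713 + 1.3655 = 2.7368
F = (S − I)·e^(rT) = (108.26 − 2.7368) · e^(0.0254·6/12)
= 105.5232 · e^0.012700 = 105.5232 × 1.012781 = CHF 106.87

CHF 106.87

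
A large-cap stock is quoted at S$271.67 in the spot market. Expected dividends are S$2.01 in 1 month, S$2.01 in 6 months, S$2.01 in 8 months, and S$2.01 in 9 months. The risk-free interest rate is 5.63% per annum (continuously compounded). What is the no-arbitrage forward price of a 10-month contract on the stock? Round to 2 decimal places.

PV(dividends) I = 2.01·e^(−0.0563·1/12) + 2.01·e^(−0.0563·6/12) + 2.01·e^(−0.0563·8/12) + 2.01·e^(−0.0563·9/12)
I = 2.0006 + 1.9542 + 1.9360 + 1.9269 = 7.8177
F = (S − I)·e^(rT) = (271.67 − 7.8177) · e^(0.0563·10/12)
= 263.8523 · e^0.046917 = 263.8523 × 1.048035 = S$276.53

S$276.53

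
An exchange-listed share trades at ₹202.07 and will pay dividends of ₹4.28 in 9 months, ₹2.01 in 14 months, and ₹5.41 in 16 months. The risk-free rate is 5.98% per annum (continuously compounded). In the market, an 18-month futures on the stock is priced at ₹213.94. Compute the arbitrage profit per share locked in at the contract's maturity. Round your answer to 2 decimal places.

PV(dividends) I = 4.28·e^(−0.0598·9/12) + 2.01·e^(−0.0598·14/12) + 5.41·e^(−0.0598·16/12) = 10.9622
Fair futures F* = (S − I)·e^(rT) = (202.07 − 10.9622)·e^0.089700 = 191.1078 × 1.093846 = 209.0425
Market ₹213.94 > fair 209.0425: forward overpriced → cash-and-carry (borrow at r, buy the stock and collect the dividends, short the forward).
Profit at T = |F_mkt − F*| = |213.94 − 209.0425| = ₹4.90 per share

₹4.90 per share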